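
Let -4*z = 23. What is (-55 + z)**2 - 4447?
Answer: -12103/16 ≈ -756.44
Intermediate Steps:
z = -23/4 (z = -1/4*23 = -23/4 ≈ -5.7500)
(-55 + z)**2 - 4447 = (-55 - 23/4)**2 - 4447 = (-243/4)**2 - 4447 = 59049/16 - 4447 = -12103/16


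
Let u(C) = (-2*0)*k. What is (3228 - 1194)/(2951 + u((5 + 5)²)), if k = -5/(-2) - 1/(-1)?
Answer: 2034/2951 ≈ 0.68926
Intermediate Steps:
k = 7/2 (k = -5*(-½) - 1*(-1) = 5/2 + 1 = 7/2 ≈ 3.5000)
u(C) = 0 (u(C) = -2*0*(7/2) = 0*(7/2) = 0)
(3228 - 1194)/(2951 + u((5 + 5)²)) = (3228 - 1194)/(2951 + 0) = 2034/2951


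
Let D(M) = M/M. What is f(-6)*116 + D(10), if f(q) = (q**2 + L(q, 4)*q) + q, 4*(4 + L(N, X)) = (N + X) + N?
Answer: 7657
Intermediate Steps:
L(N, X) = -4 + N/2 + X/4 (L(N, X) = -4 + ((N + X) + N)/4 = -4 + (X + 2*N)/4 = -4 + (N/2 + X/4) = -4 + N/2 + X/4)
f(q) = q + q**2 + q*(-3 + q/2) (f(q) = (q**2 + (-4 + q/2 + (1/4)*4)*q) + q = (q**2 + (-4 + q/2 + 1)*q) + q = (q**2 + (-3 + q/2)*q) + q = (q**2 + q*(-3 + q/2)) + q = q + q**2 + q*(-3 + q/2))
D(M) = 1
f(-6)*116 + D(10) = ((1/2)*(-6)*(-4 + 3*(-6)))*116 + 1 = ((1/2)*(-6)*(-4 - 18))*116 + 1 = ((1/2)*(-6)*(-22))*116 + 1 = 66*116 + 1 = 7656 + 1 = 7657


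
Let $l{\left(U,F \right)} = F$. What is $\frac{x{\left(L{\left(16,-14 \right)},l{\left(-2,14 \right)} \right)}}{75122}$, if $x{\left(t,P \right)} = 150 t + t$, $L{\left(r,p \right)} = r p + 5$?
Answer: $- \frac{33069}{75122} \approx -0.4402$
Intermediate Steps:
$L{\left(r,p \right)} = 5 + p r$ ($L{\left(r,p \right)} = p r + 5 = 5 + p r$)
$x{\left(t,P \right)} = 151 t$
$\frac{x{\left(L{\left(16,-14 \right)},l{\left(-2,14 \right)} \right)}}{75122} = \frac{151 \left(5 - 224\right)}{75122} = 151 \left(5 - 224\right) \frac{1}{75122} = 151 \left(-219\right) \frac{1}{75122} = \left(-33069\right) \frac{1}{75122} = - \frac{33069}{75122}$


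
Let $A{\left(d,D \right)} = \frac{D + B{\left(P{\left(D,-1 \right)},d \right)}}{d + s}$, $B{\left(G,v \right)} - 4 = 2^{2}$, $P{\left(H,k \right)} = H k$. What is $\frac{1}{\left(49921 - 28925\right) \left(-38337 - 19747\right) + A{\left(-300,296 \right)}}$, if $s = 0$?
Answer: $- \frac{75}{91464874876} \approx -8.1999 \cdot 10^{-10}$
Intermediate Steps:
$B{\left(G,v \right)} = 8$ ($B{\left(G,v \right)} = 4 + 2^{2} = 4 + 4 = 8$)
$A{\left(d,D \right)} = \frac{8 + D}{d}$ ($A{\left(d,D \right)} = \frac{D + 8}{d + 0} = \frac{8 + D}{d}$)
$\frac{1}{\left(49921 - 28925\right) \left(-38337 - 19747\right) + A{\left(-300,296 \right)}} = \frac{1}{\left(49921 - 28925\right) \left(-38337 - 19747\right) + \frac{8 + 296}{-300}} = \frac{1}{20996 \left(-58084\right) - \frac{76}{75}} = \frac{1}{-1219531664 - \frac{76}{75}} = \frac{1}{- \frac{91464874876}{75}} = - \frac{75}{91464874876}$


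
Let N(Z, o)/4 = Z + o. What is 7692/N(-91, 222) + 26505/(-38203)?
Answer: 69992214/5004593 ≈ 13.986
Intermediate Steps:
N(Z, o) = 4*Z + 4*o (N(Z, o) = 4*(Z + o) = 4*Z + 4*o)
7692/N(-91, 222) + 26505/(-38203) = 7692/(4*(-91) + 4*222) + 26505/(-38203) = 7692/(-364 + 888) + 26505*(-1/38203) = 7692/524 - 26505/38203 = 7692*(1/524) - 26505/38203 = 1923/131 - 26505/38203 = 69992214/5004593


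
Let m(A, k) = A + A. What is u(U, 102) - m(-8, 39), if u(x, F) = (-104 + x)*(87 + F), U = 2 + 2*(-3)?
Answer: -20396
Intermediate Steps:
U = -4 (U = 2 - 6 = -4)
m(A, k) = 2*A
u(U, 102) - m(-8, 39) = (-9048 - 104*102 + 87*(-4) + 102*(-4)) - 2*(-8) = (-9048 - 10608 - 348 - 408) - 1*(-16) = -20412 + 16 = -20396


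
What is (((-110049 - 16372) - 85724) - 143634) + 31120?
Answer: -324659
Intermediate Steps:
(((-110049 - 16372) - 85724) - 143634) + 31120 = ((-126421 - 85724) - 143634) + 31120 = (-212145 - 143634) + 31120 = -355779 + 31120 = -324659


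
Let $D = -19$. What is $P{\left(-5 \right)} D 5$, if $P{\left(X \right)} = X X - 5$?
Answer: $-1900$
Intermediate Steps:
$P{\left(X \right)} = -5 + X^{2}$ ($P{\left(X \right)} = X^{2} - 5 = -5 + X^{2}$)
$P{\left(-5 \right)} D 5 = \left(-5 + \left(-5\right)^{2}\right) \left(-19\right) 5 = \left(-5 + 25\right) \left(-19\right) 5 = 20 \left(-19\right) 5 = \left(-380\right) 5 = -1900$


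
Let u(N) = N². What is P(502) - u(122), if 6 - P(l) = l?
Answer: -15380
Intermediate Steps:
P(l) = 6 - l
P(502) - u(122) = (6 - 1*502) - 1*122² = (6 - 502) - 1*14884 = -496 - 14884 = -15380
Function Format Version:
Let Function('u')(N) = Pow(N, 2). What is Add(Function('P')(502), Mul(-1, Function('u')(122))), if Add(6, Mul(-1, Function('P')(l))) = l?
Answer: -15380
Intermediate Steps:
Function('P')(l) = Add(6, Mul(-1, l))
Add(Function('P')(502), Mul(-1, Function('u')(122))) = Add(Add(6, Mul(-1, 502)), Mul(-1, Pow(122, 2))) = Add(Add(6, -502), Mul(-1, 14884)) = Add(-496, -14884) = -15380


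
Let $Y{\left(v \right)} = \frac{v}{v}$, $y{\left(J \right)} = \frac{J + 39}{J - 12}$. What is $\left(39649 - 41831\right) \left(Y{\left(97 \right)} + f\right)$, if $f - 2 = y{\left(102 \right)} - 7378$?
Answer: $\frac{241332473}{15} \approx 1.6089 \cdot 10^{7}$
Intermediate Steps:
$y{\left(J \right)} = \frac{39 + J}{-12 + J}$
$Y{\left(v \right)} = 1$
$f = - \frac{221233}{30}$ ($f = 2 - \left(7378 - \frac{39 + 102}{-12 + 102}\right) = 2 - \left(7378 - \frac{1}{90} \cdot 141\right) = 2 + \left(\frac{1}{90} \cdot 141 - 7378\right) = 2 + \left(\frac{47}{30} - 7378\right) = 2 - \frac{221293}{30} = - \frac{221233}{30} \approx -7374.4$)
$\left(39649 - 41831\right) \left(Y{\left(97 \right)} + f\right) = \left(39649 - 41831\right) \left(1 - \frac{221233}{30}\right) = \left(-2182\right) \left(- \frac{221203}{30}\right) = \frac{241332473}{15}$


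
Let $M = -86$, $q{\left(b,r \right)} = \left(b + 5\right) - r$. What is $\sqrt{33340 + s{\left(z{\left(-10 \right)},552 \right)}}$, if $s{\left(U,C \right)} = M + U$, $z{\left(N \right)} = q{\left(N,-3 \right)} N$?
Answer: $\sqrt{33274} \approx 182.41$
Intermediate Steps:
$q{\left(b,r \right)} = 5 + b - r$ ($q{\left(b,r \right)} = \left(5 + b\right) - r = 5 + b - r$)
$z{\left(N \right)} = N \left(8 + N\right)$ ($z{\left(N \right)} = \left(5 + N - -3\right) N = \left(5 + N + 3\right) N = \left(8 + N\right) N = N \left(8 + N\right)$)
$s{\left(U,C \right)} = -86 + U$
$\sqrt{33340 + s{\left(z{\left(-10 \right)},552 \right)}} = \sqrt{33340 - \left(86 + 10 \left(8 - 10\right)\right)} = \sqrt{33340 - 66} = \sqrt{33274}$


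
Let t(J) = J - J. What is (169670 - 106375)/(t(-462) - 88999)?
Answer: -63295/88999 ≈ -0.71119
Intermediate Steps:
t(J) = 0
(169670 - 106375)/(t(-462) - 88999) = (169670 - 106375)/(0 - 88999) = 63295/(-88999) = 63295*(-1/88999) = -63295/88999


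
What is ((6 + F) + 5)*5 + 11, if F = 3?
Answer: 81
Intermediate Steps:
((6 + F) + 5)*5 + 11 = ((6 + 3) + 5)*5 + 11 = (9 + 5)*5 + 11 = 14*5 + 11 = 70 + 11 = 81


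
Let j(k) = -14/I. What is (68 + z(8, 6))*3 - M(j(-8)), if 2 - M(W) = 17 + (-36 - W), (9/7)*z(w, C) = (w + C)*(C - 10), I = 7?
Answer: 163/3 ≈ 54.333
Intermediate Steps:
j(k) = -2 (j(k) = -14/7 = -14*⅐ = -2)
z(w, C) = 7*(-10 + C)*(C + w)/9 (z(w, C) = 7*((w + C)*(C - 10))/9 = 7*((C + w)*(-10 + C))/9 = 7*((-10 + C)*(C + w))/9 = 7*(-10 + C)*(C + w)/9)
M(W) = 21 + W (M(W) = 2 - (17 + (-36 - W)) = 2 - (-19 - W) = 2 + (19 + W) = 21 + W)
(68 + z(8, 6))*3 - M(j(-8)) = (68 + (-70/9*6 - 70/9*8 + (7/9)*6² + (7/9)*6*8))*3 - (21 - 2) = (68 + (-140/3 - 560/9 + (7/9)*36 + 112/3))*3 - 1*19 = (68 + (-140/3 - 560/9 + 28 + 112/3))*3 - 19 = (68 - 392/9)*3 - 19 = (220/9)*3 - 19 = 220/3 - 19 = 163/3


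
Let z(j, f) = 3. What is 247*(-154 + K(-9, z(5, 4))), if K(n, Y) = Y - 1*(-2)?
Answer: -36803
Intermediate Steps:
K(n, Y) = 2 + Y (K(n, Y) = Y + 2 = 2 + Y)
247*(-154 + K(-9, z(5, 4))) = 247*(-154 + (2 + 3)) = 247*(-154 + 5) = 247*(-149) = -36803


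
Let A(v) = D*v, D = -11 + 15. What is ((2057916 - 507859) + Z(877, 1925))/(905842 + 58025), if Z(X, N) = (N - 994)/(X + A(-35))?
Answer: 1142392940/710369979 ≈ 1.6082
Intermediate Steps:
D = 4
A(v) = 4*v
Z(X, N) = (-994 + N)/(-140 + X) (Z(X, N) = (N - 994)/(X + 4*(-35)) = (-994 + N)/(X - 140) = (-994 + N)/(-140 + X))
((2057916 - 507859) + Z(877, 1925))/(905842 + 58025) = ((2057916 - 507859) + (-994 + 1925)/(-140 + 877))/(905842 + 58025) = (1550057 + 931/737)/963867 = (1550057 + (1/737)*931)*(1/963867) = (1550057 + 931/737)*(1/963867) = (1142392940/737)*(1/963867) = 1142392940/710369979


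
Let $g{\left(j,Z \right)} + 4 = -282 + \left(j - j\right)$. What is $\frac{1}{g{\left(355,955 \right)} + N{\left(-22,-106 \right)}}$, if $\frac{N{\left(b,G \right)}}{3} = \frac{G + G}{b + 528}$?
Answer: $- \frac{253}{72676} \approx -0.0034812$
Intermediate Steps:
$N{\left(b,G \right)} = \frac{6 G}{528 + b}$ ($N{\left(b,G \right)} = 3 \frac{G + G}{b + 528} = 3 \frac{2 G}{528 + b} = \frac{6 G}{528 + b}$)
$g{\left(j,Z \right)} = -286$ ($g{\left(j,Z \right)} = -4 + \left(-282 + \left(j - j\right)\right) = -4 + \left(-282 + 0\right) = -4 - 282 = -286$)
$\frac{1}{g{\left(355,955 \right)} + N{\left(-22,-106 \right)}} = \frac{1}{-286 + 6 \left(-106\right) \frac{1}{528 - 22}} = \frac{1}{-286 + 6 \left(-106\right) \frac{1}{506}} = \frac{1}{-286 - \frac{318}{253}} = \frac{1}{- \frac{72676}{253}} = - \frac{253}{72676}$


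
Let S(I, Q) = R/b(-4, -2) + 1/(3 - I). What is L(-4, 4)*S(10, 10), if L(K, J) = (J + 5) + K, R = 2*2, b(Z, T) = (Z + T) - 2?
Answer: -45/14 ≈ -3.2143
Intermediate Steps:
b(Z, T) = -2 + T + Z (b(Z, T) = (T + Z) - 2 = -2 + T + Z)
R = 4
L(K, J) = 5 + J + K (L(K, J) = (5 + J) + K = 5 + J + K)
S(I, Q) = -½ + 1/(3 - I) (S(I, Q) = 4/(-2 - 2 - 4) + 1/(3 - I) = 4/(-8) + 1/(3 - I) = 4*(-⅛) + 1/(3 - I) = -½ + 1/(3 - I))
L(-4, 4)*S(10, 10) = (5 + 4 - 4)*((1 - 1*10)/(2*(-3 + 10))) = 5*((½)*(1 - 10)/7) = 5*((½)*(⅐)*(-9)) = 5*(-9/14) = -45/14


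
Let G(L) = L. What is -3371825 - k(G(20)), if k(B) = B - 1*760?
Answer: -3371085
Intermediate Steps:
k(B) = -760 + B (k(B) = B - 760 = -760 + B)
-3371825 - k(G(20)) = -3371825 - (-760 + 20) = -3371825 - 1*(-740) = -3371825 + 740 = -3371085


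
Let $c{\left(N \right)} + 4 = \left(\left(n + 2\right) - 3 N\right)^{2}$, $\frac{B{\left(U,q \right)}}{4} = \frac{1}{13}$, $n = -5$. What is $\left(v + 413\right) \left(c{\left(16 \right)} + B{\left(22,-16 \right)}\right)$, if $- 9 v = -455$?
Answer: $\frac{46955860}{39} \approx 1.204 \cdot 10^{6}$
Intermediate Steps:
$v = \frac{455}{9}$ ($v = \left(- \frac{1}{9}\right) \left(-455\right) = \frac{455}{9} \approx 50.556$)
$B{\left(U,q \right)} = \frac{4}{13}$
$c{\left(N \right)} = -4 + \left(-3 - 3 N\right)^{2}$ ($c{\left(N \right)} = -4 + \left(\left(-5 + 2\right) - 3 N\right)^{2} = -4 + \left(-3 - 3 N\right)^{2}$)
$\left(v + 413\right) \left(c{\left(16 \right)} + B{\left(22,-16 \right)}\right) = \left(\frac{455}{9} + 413\right) \left(\left(-4 + 9 \left(1 + 16\right)^{2}\right) + \frac{4}{13}\right) = \frac{4172 \left(\left(-4 + 9 \cdot 17^{2}\right) + \frac{4}{13}\right)}{9} = \frac{4172 \left(\left(-4 + 9 \cdot 289\right) + \frac{4}{13}\right)}{9} = \frac{4172 \left(\left(-4 + 2601\right) + \frac{4}{13}\right)}{9} = \frac{4172 \left(2597 + \frac{4}{13}\right)}{9} = \frac{4172}{9} \cdot \frac{33765}{13} = \frac{46955860}{39}$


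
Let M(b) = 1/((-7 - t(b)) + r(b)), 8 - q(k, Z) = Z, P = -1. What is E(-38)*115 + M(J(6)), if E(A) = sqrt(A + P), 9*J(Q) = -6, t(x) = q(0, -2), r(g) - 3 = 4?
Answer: -1/10 + 115*I*sqrt(39) ≈ -0.1 + 718.17*I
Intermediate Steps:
r(g) = 7 (r(g) = 3 + 4 = 7)
q(k, Z) = 8 - Z
t(x) = 10 (t(x) = 8 - 1*(-2) = 8 + 2 = 10)
J(Q) = -2/3 (J(Q) = (1/9)*(-6) = -2/3)
E(A) = sqrt(-1 + A) (E(A) = sqrt(A - 1) = sqrt(-1 + A))
M(b) = -1/10 (M(b) = 1/((-7 - 1*10) + 7) = 1/((-7 - 10) + 7) = 1/(-17 + 7) = 1/(-10) = -1/10)
E(-38)*115 + M(J(6)) = sqrt(-1 - 38)*115 - 1/10 = sqrt(-39)*115 - 1/10 = (I*sqrt(39))*115 - 1/10 = 115*I*sqrt(39) - 1/10 = -1/10 + 115*I*sqrt(39)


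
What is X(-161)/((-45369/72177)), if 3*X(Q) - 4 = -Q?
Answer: -1323245/15123 ≈ -87.499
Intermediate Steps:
X(Q) = 4/3 - Q/3 (X(Q) = 4/3 + (-Q)/3 = 4/3 - Q/3)
X(-161)/((-45369/72177)) = (4/3 - ⅓*(-161))/((-45369/72177)) = (4/3 + 161/3)/((-45369*1/72177)) = 55/(-15123/24059) = 55*(-24059/15123) = -1323245/15123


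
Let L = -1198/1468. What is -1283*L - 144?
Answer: 662821/734 ≈ 903.03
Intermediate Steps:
L = -599/734 (L = -1198*1/1468 = -599/734 ≈ -0.81608)
-1283*L - 144 = -1283*(-599/734) - 144 = 768517/734 - 144 = 662821/734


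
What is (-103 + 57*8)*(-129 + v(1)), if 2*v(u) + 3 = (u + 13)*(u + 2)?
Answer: -77307/2 ≈ -38654.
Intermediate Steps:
v(u) = -3/2 + (2 + u)*(13 + u)/2 (v(u) = -3/2 + ((u + 13)*(u + 2))/2 = -3/2 + ((13 + u)*(2 + u))/2 = -3/2 + ((2 + u)*(13 + u))/2 = -3/2 + (2 + u)*(13 + u)/2)
(-103 + 57*8)*(-129 + v(1)) = (-103 + 57*8)*(-129 + (23/2 + (½)*1² + (15/2)*1)) = (-103 + 456)*(-129 + (23/2 + (½)*1 + 15/2)) = 353*(-129 + (23/2 + ½ + 15/2)) = 353*(-129 + 39/2) = 353*(-219/2) = -77307/2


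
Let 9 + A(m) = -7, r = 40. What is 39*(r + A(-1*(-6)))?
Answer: 936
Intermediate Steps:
A(m) = -16 (A(m) = -9 - 7 = -16)
39*(r + A(-1*(-6))) = 39*(40 - 16) = 39*24 = 936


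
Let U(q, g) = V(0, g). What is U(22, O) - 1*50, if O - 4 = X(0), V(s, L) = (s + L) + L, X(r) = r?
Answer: -42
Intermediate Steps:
V(s, L) = s + 2*L (V(s, L) = (L + s) + L = s + 2*L)
O = 4 (O = 4 + 0 = 4)
U(q, g) = 2*g (U(q, g) = 0 + 2*g = 2*g)
U(22, O) - 1*50 = 2*4 - 1*50 = 8 - 50 = -42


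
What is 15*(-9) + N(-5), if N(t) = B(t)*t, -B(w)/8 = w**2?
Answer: 865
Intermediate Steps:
B(w) = -8*w**2
N(t) = -8*t**3 (N(t) = (-8*t**2)*t = -8*t**3)
15*(-9) + N(-5) = 15*(-9) - 8*(-5)**3 = -135 - 8*(-125) = -135 + 1000 = 865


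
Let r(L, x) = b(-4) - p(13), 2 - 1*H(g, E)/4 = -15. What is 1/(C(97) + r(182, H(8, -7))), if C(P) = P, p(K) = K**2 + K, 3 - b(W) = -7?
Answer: -1/75 ≈ -0.013333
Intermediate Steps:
b(W) = 10 (b(W) = 3 - 1*(-7) = 3 + 7 = 10)
H(g, E) = 68 (H(g, E) = 8 - 4*(-15) = 8 + 60 = 68)
p(K) = K + K**2
r(L, x) = -172 (r(L, x) = 10 - 13*(1 + 13) = 10 - 13*14 = 10 - 1*182 = 10 - 182 = -172)
1/(C(97) + r(182, H(8, -7))) = 1/(97 - 172) = 1/(-75) = -1/75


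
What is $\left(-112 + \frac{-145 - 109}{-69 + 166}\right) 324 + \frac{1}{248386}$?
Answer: $- \frac{894743997455}{24093442} \approx -37136.0$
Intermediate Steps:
$\left(-112 + \frac{-145 - 109}{-69 + 166}\right) 324 + \frac{1}{248386} = \left(-112 - \frac{254}{97}\right) 324 + \frac{1}{248386} = \left(- \frac{11118}{97}\right) 324 + \frac{1}{248386} = - \frac{3602232}{97} + \frac{1}{248386} = - \frac{894743997455}{24093442}$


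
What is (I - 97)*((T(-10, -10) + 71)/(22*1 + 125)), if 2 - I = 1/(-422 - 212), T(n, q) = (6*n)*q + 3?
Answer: -20297173/46599 ≈ -435.57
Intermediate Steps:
T(n, q) = 3 + 6*n*q (T(n, q) = 6*n*q + 3 = 3 + 6*n*q)
I = 1269/634 (I = 2 - 1/(-422 - 212) = 2 - 1/(-634) = 2 - 1*(-1/634) = 2 + 1/634 = 1269/634 ≈ 2.0016)
(I - 97)*((T(-10, -10) + 71)/(22*1 + 125)) = (1269/634 - 97)*(((3 + 6*(-10)*(-10)) + 71)/(22*1 + 125)) = -60229*((3 + 600) + 71)/(634*(22 + 125)) = -60229*(603 + 71)/(634*147) = -20297173/(317*147) = -60229/634*674/147 = -20297173/46599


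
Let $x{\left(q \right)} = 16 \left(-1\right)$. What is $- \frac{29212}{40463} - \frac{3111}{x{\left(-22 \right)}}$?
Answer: $\frac{125413001}{647408} \approx 193.72$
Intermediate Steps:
$x{\left(q \right)} = -16$
$- \frac{29212}{40463} - \frac{3111}{x{\left(-22 \right)}} = - \frac{29212}{40463} - \frac{3111}{-16} = \left(-29212\right) \frac{1}{40463} - - \frac{3111}{16} = - \frac{29212}{40463} + \frac{3111}{16} = \frac{125413001}{647408}$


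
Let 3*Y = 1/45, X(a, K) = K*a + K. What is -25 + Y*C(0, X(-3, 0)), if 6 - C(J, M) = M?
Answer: -1123/45 ≈ -24.956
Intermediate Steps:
X(a, K) = K + K*a
C(J, M) = 6 - M
Y = 1/135 (Y = (⅓)/45 = (⅓)*(1/45) = 1/135 ≈ 0.0074074)
-25 + Y*C(0, X(-3, 0)) = -25 + (6 - 0*(1 - 3))/135 = -25 + (6 - 0*(-2))/135 = -25 + (6 - 1*0)/135 = -25 + (6 + 0)/135 = -25 + (1/135)*6 = -25 + 2/45 = -1123/45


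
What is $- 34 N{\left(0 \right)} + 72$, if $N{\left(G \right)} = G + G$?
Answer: $72$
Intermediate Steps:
$N{\left(G \right)} = 2 G$
$- 34 N{\left(0 \right)} + 72 = - 34 \cdot 2 \cdot 0 + 72 = \left(-34\right) 0 + 72 = 0 + 72 = 72$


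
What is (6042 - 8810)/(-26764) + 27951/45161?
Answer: 218271553/302172251 ≈ 0.72234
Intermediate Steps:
(6042 - 8810)/(-26764) + 27951/45161 = -2768*(-1/26764) + 27951*(1/45161) = 692/6691 + 27951/45161 = 218271553/302172251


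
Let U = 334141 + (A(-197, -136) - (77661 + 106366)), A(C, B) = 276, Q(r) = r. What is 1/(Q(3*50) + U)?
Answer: 1/150540 ≈ 6.6428e-6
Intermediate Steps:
U = 150390 (U = 334141 + (276 - (77661 + 106366)) = 334141 + (276 - 1*184027) = 334141 + (276 - 184027) = 334141 - 183751 = 150390)
1/(Q(3*50) + U) = 1/(3*50 + 150390) = 1/(150 + 150390) = 1/150540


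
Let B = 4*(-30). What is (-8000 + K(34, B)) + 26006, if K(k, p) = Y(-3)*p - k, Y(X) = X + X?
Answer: 18692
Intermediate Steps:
Y(X) = 2*X
B = -120
K(k, p) = -k - 6*p (K(k, p) = (2*(-3))*p - k = -6*p - k = -k - 6*p)
(-8000 + K(34, B)) + 26006 = (-8000 + (-1*34 - 6*(-120))) + 26006 = (-8000 + (-34 + 720)) + 26006 = (-8000 + 686) + 26006 = -7314 + 26006 = 18692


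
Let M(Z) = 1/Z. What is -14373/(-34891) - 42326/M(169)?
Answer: -249578588381/34891 ≈ -7.1531e+6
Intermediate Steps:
-14373/(-34891) - 42326/M(169) = -14373/(-34891) - 42326/(1/169) = -14373*(-1/34891) - 42326/1/169 = 14373/34891 - 42326*169 = 14373/34891 - 7153094 = -249578588381/34891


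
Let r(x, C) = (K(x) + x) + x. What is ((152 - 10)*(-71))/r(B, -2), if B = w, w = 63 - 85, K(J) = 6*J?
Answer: 5041/88 ≈ 57.284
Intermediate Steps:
w = -22
B = -22
r(x, C) = 8*x (r(x, C) = (6*x + x) + x = 7*x + x = 8*x)
((152 - 10)*(-71))/r(B, -2) = ((152 - 10)*(-71))/((8*(-22))) = (142*(-71))/(-176) = -10082*(-1/176) = 5041/88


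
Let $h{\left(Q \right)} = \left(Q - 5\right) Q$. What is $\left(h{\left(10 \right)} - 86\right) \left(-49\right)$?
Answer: $1764$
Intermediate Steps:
$h{\left(Q \right)} = Q \left(-5 + Q\right)$ ($h{\left(Q \right)} = \left(-5 + Q\right) Q = Q \left(-5 + Q\right)$)
$\left(h{\left(10 \right)} - 86\right) \left(-49\right) = \left(10 \left(-5 + 10\right) - 86\right) \left(-49\right) = \left(10 \cdot 5 - 86\right) \left(-49\right) = \left(50 - 86\right) \left(-49\right) = \left(-36\right) \left(-49\right) = 1764$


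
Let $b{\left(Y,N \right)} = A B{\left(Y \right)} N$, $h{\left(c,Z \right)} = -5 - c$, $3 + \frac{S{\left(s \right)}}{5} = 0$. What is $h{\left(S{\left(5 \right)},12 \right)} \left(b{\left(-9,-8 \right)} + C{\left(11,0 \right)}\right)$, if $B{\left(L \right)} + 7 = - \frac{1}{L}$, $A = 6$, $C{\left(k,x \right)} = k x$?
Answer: $\frac{9920}{3} \approx 3306.7$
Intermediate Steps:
$S{\left(s \right)} = -15$ ($S{\left(s \right)} = -15 + 5 \cdot 0 = -15 + 0 = -15$)
$B{\left(L \right)} = -7 - \frac{1}{L}$
$b{\left(Y,N \right)} = N \left(-42 - \frac{6}{Y}\right)$ ($b{\left(Y,N \right)} = 6 \left(-7 - \frac{1}{Y}\right) N = \left(-42 - \frac{6}{Y}\right) N = N \left(-42 - \frac{6}{Y}\right)$)
$h{\left(S{\left(5 \right)},12 \right)} \left(b{\left(-9,-8 \right)} + C{\left(11,0 \right)}\right) = \left(-5 - -15\right) \left(\left(\left(-42\right) \left(-8\right) - - \frac{48}{-9}\right) + 11 \cdot 0\right) = \left(-5 + 15\right) \left(\left(336 - \left(-48\right) \left(- \frac{1}{9}\right)\right) + 0\right) = 10 \left(\left(336 - \frac{16}{3}\right) + 0\right) = 10 \left(\frac{992}{3} + 0\right) = 10 \cdot \frac{992}{3} = \frac{9920}{3}$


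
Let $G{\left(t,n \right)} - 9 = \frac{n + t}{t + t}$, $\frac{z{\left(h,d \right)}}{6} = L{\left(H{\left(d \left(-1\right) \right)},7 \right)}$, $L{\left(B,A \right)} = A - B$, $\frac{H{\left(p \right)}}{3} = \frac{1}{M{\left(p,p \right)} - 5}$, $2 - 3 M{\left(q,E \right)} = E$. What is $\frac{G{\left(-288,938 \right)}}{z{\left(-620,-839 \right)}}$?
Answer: $\frac{160957}{860112} \approx 0.18713$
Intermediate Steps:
$M{\left(q,E \right)} = \frac{2}{3} - \frac{E}{3}$
$H{\left(p \right)} = \frac{3}{- \frac{13}{3} - \frac{p}{3}}$ ($H{\left(p \right)} = \frac{3}{\left(\frac{2}{3} - \frac{p}{3}\right) - 5} = \frac{3}{- \frac{13}{3} - \frac{p}{3}}$)
$z{\left(h,d \right)} = 42 + \frac{54}{13 - d}$ ($z{\left(h,d \right)} = 6 \left(7 - - \frac{9}{13 + d \left(-1\right)}\right) = 6 \left(7 - - \frac{9}{13 - d}\right) = 6 \left(7 + \frac{9}{13 - d}\right) = 42 + \frac{54}{13 - d}$)
$G{\left(t,n \right)} = 9 + \frac{n + t}{2 t}$ ($G{\left(t,n \right)} = 9 + \frac{n + t}{t + t} = 9 + \frac{n + t}{2 t}$)
$\frac{G{\left(-288,938 \right)}}{z{\left(-620,-839 \right)}} = \frac{\frac{1}{2} \frac{1}{-288} \left(938 + 19 \left(-288\right)\right)}{6 \frac{1}{-13 - 839} \left(-100 + 7 \left(-839\right)\right)} = \frac{\frac{1}{2} \left(- \frac{1}{288}\right) \left(938 - 5472\right)}{6 \frac{1}{-852} \left(-100 - 5873\right)} = \frac{\frac{1}{2} \left(- \frac{1}{288}\right) \left(-4534\right)}{6 \left(- \frac{1}{852}\right) \left(-5973\right)} = \frac{2267}{288 \cdot \frac{5973}{142}} = \frac{2267}{288} \cdot \frac{142}{5973} = \frac{160957}{860112}$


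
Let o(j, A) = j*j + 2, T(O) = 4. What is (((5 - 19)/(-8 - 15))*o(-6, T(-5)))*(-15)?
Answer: -7980/23 ≈ -346.96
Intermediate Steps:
o(j, A) = 2 + j**2 (o(j, A) = j**2 + 2 = 2 + j**2)
(((5 - 19)/(-8 - 15))*o(-6, T(-5)))*(-15) = (((5 - 19)/(-8 - 15))*(2 + (-6)**2))*(-15) = ((-14/(-23))*(2 + 36))*(-15) = (-14*(-1/23)*38)*(-15) = ((14/23)*38)*(-15) = (532/23)*(-15) = -7980/23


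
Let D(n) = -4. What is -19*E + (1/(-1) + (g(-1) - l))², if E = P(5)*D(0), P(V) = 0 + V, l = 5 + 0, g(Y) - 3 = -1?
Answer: 396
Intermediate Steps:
g(Y) = 2 (g(Y) = 3 - 1 = 2)
l = 5
P(V) = V
E = -20 (E = 5*(-4) = -20)
-19*E + (1/(-1) + (g(-1) - l))² = -19*(-20) + (1/(-1) + (2 - 1*5))² = 380 + (1*(-1) + (2 - 5))² = 380 + (-1 - 3)² = 380 + (-4)² = 380 + 16 = 396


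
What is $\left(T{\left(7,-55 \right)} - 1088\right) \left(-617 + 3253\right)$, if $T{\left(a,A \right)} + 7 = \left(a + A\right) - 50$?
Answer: $-3144748$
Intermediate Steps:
$T{\left(a,A \right)} = -57 + A + a$ ($T{\left(a,A \right)} = -7 - \left(50 - A - a\right) = -7 + \left(-50 + A + a\right) = -57 + A + a$)
$\left(T{\left(7,-55 \right)} - 1088\right) \left(-617 + 3253\right) = \left(\left(-57 - 55 + 7\right) - 1088\right) \left(-617 + 3253\right) = \left(-105 - 1088\right) 2636 = \left(-1193\right) 2636 = -3144748$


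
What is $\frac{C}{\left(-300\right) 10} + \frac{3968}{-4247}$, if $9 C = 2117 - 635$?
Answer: $- \frac{609839}{616500} \approx -0.9892$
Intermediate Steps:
$C = \frac{494}{3}$ ($C = \frac{2117 - 635}{9} = \frac{1}{9} \cdot 1482 = \frac{494}{3} \approx 164.67$)
$\frac{C}{\left(-300\right) 10} + \frac{3968}{-4247} = \frac{494}{3 \left(\left(-300\right) 10\right)} + \frac{3968}{-4247} = \frac{494}{3 \left(-3000\right)} + 3968 \left(- \frac{1}{4247}\right) = \frac{494}{3} \left(- \frac{1}{3000}\right) - \frac{128}{137} = - \frac{247}{4500} - \frac{128}{137} = - \frac{609839}{616500}$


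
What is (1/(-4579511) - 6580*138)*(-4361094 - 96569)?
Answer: 18536652959130213383/4579511 ≈ 4.0477e+12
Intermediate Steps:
(1/(-4579511) - 6580*138)*(-4361094 - 96569) = (-1/4579511 - 908040)*(-4457663) = -4158379168441/4579511*(-4457663) = 18536652959130213383/4579511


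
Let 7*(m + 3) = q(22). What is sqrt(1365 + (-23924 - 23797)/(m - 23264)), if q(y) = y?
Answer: 3*sqrt(4028114670566)/162847 ≈ 36.974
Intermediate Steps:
m = 1/7 (m = -3 + (1/7)*22 = -3 + 22/7 = 1/7 ≈ 0.14286)
sqrt(1365 + (-23924 - 23797)/(m - 23264)) = sqrt(1365 + (-23924 - 23797)/(1/7 - 23264)) = sqrt(1365 - 47721/(-162847/7)) = sqrt(1365 - 47721*(-7/162847)) = sqrt(1365 + 334047/162847) = sqrt(222620202/162847) = 3*sqrt(4028114670566)/162847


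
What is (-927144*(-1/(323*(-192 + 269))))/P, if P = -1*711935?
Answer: -927144/17706535385 ≈ -5.2362e-5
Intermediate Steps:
P = -711935
(-927144*(-1/(323*(-192 + 269))))/P = -927144*(-1/(323*(-192 + 269)))/(-711935) = -927144/((-323*77))*(-1/711935) = -927144/(-24871)*(-1/711935) = -927144*(-1/24871)*(-1/711935) = (927144/24871)*(-1/711935) = -927144/17706535385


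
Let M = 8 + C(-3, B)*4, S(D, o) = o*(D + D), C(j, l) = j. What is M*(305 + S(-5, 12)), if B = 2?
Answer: -740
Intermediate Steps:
S(D, o) = 2*D*o (S(D, o) = o*(2*D) = 2*D*o)
M = -4 (M = 8 - 3*4 = 8 - 12 = -4)
M*(305 + S(-5, 12)) = -4*(305 + 2*(-5)*12) = -4*(305 - 120) = -4*185 = -740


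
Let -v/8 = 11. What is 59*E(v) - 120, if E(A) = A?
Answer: -5312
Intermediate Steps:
v = -88 (v = -8*11 = -88)
59*E(v) - 120 = 59*(-88) - 120 = -5192 - 120 = -5312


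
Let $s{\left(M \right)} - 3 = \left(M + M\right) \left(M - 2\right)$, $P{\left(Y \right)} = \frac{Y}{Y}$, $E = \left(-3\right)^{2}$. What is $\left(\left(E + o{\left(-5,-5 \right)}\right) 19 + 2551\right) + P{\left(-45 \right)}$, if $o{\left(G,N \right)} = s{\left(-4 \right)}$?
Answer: $3692$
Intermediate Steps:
$E = 9$
$P{\left(Y \right)} = 1$
$s{\left(M \right)} = 3 + 2 M \left(-2 + M\right)$ ($s{\left(M \right)} = 3 + \left(M + M\right) \left(M - 2\right) = 3 + 2 M \left(-2 + M\right)$)
$o{\left(G,N \right)} = 51$ ($o{\left(G,N \right)} = 3 - -16 + 2 \left(-4\right)^{2} = 3 + 16 + 2 \cdot 16 = 3 + 16 + 32 = 51$)
$\left(\left(E + o{\left(-5,-5 \right)}\right) 19 + 2551\right) + P{\left(-45 \right)} = \left(\left(9 + 51\right) 19 + 2551\right) + 1 = \left(60 \cdot 19 + 2551\right) + 1 = \left(1140 + 2551\right) + 1 = 3691 + 1 = 3692$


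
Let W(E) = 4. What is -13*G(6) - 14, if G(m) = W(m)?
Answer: -66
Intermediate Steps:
G(m) = 4
-13*G(6) - 14 = -13*4 - 14 = -52 - 14 = -66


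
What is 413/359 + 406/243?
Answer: 246113/87237 ≈ 2.8212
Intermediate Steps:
413/359 + 406/243 = 246113/87237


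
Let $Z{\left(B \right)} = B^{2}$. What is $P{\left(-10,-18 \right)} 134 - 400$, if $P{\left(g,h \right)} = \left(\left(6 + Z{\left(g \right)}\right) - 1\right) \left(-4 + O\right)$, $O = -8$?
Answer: $-169240$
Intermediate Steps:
$P{\left(g,h \right)} = -60 - 12 g^{2}$ ($P{\left(g,h \right)} = \left(\left(6 + g^{2}\right) - 1\right) \left(-4 - 8\right) = \left(5 + g^{2}\right) \left(-12\right) = -60 - 12 g^{2}$)
$P{\left(-10,-18 \right)} 134 - 400 = \left(-60 - 12 \left(-10\right)^{2}\right) 134 - 400 = \left(-60 - 1200\right) 134 - 400 = \left(-1260\right) 134 - 400 = -168840 - 400 = -169240$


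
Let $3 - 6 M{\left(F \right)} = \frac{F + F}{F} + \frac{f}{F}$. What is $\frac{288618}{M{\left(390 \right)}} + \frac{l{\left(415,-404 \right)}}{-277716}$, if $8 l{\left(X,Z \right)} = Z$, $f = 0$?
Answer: $\frac{961846037957}{555432} \approx 1.7317 \cdot 10^{6}$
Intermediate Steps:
$M{\left(F \right)} = \frac{1}{6}$ ($M{\left(F \right)} = \frac{1}{2} - \frac{\frac{F + F}{F} + \frac{0}{F}}{6} = \frac{1}{2} - \frac{\frac{2 F}{F} + 0}{6} = \frac{1}{2} - \frac{2 + 0}{6} = \frac{1}{2} - \frac{1}{3} = \frac{1}{6}$)
$l{\left(X,Z \right)} = \frac{Z}{8}$
$\frac{288618}{M{\left(390 \right)}} + \frac{l{\left(415,-404 \right)}}{-277716} = 288618 \frac{1}{\frac{1}{6}} + \frac{\frac{1}{8} \left(-404\right)}{-277716} = 288618 \cdot 6 - - \frac{101}{555432} = 1731708 + \frac{101}{555432} = \frac{961846037957}{555432}$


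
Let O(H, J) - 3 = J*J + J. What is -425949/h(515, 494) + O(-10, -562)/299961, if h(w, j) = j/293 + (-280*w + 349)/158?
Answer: 1976053332353567/4206482186217 ≈ 469.76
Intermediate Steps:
h(w, j) = 349/158 - 140*w/79 + j/293 (h(w, j) = j*(1/293) + (349 - 280*w)*(1/158) = j/293 + (349/158 - 140*w/79) = 349/158 - 140*w/79 + j/293)
O(H, J) = 3 + J + J² (O(H, J) = 3 + (J*J + J) = 3 + (J² + J) = 3 + (J + J²) = 3 + J + J²)
-425949/h(515, 494) + O(-10, -562)/299961 = -425949/(349/158 - 140/79*515 + (1/293)*494) + (3 - 562 + (-562)²)/299961 = -425949/(349/158 - 72100/79 + 494/293) + (3 - 562 + 315844)*(1/299961) = -425949/(-42070291/46294) + 315285*(1/299961) = -425949*(-46294/42070291) + 105095/99987 = 19718883006/42070291 + 105095/99987 = 1976053332353567/4206482186217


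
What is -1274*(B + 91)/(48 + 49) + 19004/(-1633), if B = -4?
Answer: -182841842/158401 ≈ -1154.3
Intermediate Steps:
-1274*(B + 91)/(48 + 49) + 19004/(-1633) = -1274*(-4 + 91)/(48 + 49) + 19004/(-1633) = -1274/(97/87) + 19004*(-1/1633) = -1274/((1/87)*97) - 19004/1633 = -1274/97/87 - 19004/1633 = -1274*87/97 - 19004/1633 = -110838/97 - 19004/1633 = -182841842/158401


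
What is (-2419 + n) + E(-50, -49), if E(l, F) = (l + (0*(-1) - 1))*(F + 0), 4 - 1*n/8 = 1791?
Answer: -14216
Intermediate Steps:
n = -14296 (n = 32 - 8*1791 = 32 - 14328 = -14296)
E(l, F) = F*(-1 + l) (E(l, F) = (l + (0 - 1))*F = (l - 1)*F = (-1 + l)*F = F*(-1 + l))
(-2419 + n) + E(-50, -49) = (-2419 - 14296) - 49*(-1 - 50) = -16715 - 49*(-51) = -16715 + 2499 = -14216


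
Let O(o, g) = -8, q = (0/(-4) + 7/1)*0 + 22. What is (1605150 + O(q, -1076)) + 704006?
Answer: 2309148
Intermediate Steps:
q = 22 (q = (0*(-¼) + 7*1)*0 + 22 = (0 + 7)*0 + 22 = 7*0 + 22 = 0 + 22 = 22)
(1605150 + O(q, -1076)) + 704006 = (1605150 - 8) + 704006 = 1605142 + 704006 = 2309148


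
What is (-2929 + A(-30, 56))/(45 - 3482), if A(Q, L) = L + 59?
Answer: 402/491 ≈ 0.81874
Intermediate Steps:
A(Q, L) = 59 + L
(-2929 + A(-30, 56))/(45 - 3482) = (-2929 + (59 + 56))/(45 - 3482) = (-2929 + 115)/(-3437) = -2814*(-1/3437) = 402/491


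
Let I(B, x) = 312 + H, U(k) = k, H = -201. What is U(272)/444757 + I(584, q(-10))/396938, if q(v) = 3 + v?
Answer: 157335163/176540954066 ≈ 0.00089121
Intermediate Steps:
I(B, x) = 111 (I(B, x) = 312 - 201 = 111)
U(272)/444757 + I(584, q(-10))/396938 = 272/444757 + 111/396938 = 157335163/176540954066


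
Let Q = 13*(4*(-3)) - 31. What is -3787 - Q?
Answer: -3600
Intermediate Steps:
Q = -187 (Q = 13*(-12) - 31 = -156 - 31 = -187)
-3787 - Q = -3787 - 1*(-187) = -3787 + 187 = -3600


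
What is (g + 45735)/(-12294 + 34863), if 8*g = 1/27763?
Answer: 10157926441/5012665176 ≈ 2.0265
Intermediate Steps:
g = 1/222104 (g = (1/8)/27763 = (1/8)*(1/27763) = 1/222104 ≈ 4.5024e-6)
(g + 45735)/(-12294 + 34863) = (1/222104 + 45735)/(-12294 + 34863) = (10157926441/222104)/22569 = (10157926441/222104)*(1/22569) = 10157926441/5012665176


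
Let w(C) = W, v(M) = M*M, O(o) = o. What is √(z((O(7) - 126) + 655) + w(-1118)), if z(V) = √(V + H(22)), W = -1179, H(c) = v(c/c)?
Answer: √(-1179 + √537) ≈ 33.997*I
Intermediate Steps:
v(M) = M²
H(c) = 1 (H(c) = (c/c)² = 1² = 1)
z(V) = √(1 + V) (z(V) = √(V + 1) = √(1 + V))
w(C) = -1179
√(z((O(7) - 126) + 655) + w(-1118)) = √(√(1 + ((7 - 126) + 655)) - 1179) = √(√(1 + (-119 + 655)) - 1179) = √(√(1 + 536) - 1179) = √(√537 - 1179) = √(-1179 + √537)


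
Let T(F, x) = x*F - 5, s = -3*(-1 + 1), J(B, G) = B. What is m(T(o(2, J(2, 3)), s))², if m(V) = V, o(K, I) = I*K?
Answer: 25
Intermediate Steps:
s = 0 (s = -3*0 = 0)
T(F, x) = -5 + F*x (T(F, x) = F*x - 5 = -5 + F*x)
m(T(o(2, J(2, 3)), s))² = (-5 + (2*2)*0)² = (-5 + 4*0)² = (-5 + 0)² = (-5)² = 25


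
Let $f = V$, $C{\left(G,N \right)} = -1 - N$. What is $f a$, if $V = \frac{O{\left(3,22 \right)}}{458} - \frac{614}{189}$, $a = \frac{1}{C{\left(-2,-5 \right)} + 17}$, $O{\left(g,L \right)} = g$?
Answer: $- \frac{280645}{1817802} \approx -0.15439$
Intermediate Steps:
$a = \frac{1}{21}$ ($a = \frac{1}{\left(-1 - -5\right) + 17} = \frac{1}{\left(-1 + 5\right) + 17} = \frac{1}{4 + 17} = \frac{1}{21} \approx 0.047619$)
$V = - \frac{280645}{86562}$ ($V = \frac{3}{458} - \frac{614}{189} = - \frac{280645}{86562} \approx -3.2421$)
$f = - \frac{280645}{86562} \approx -3.2421$
$f a = \left(- \frac{280645}{86562}\right) \frac{1}{21} = - \frac{280645}{1817802}$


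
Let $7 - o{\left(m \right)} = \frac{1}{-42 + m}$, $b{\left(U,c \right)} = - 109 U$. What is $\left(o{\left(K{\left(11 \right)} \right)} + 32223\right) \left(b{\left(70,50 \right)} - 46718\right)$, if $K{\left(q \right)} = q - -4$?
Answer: $- \frac{15764742476}{9} \approx -1.7516 \cdot 10^{9}$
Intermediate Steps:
$K{\left(q \right)} = 4 + q$ ($K{\left(q \right)} = q + 4 = 4 + q$)
$o{\left(m \right)} = 7 - \frac{1}{-42 + m}$
$\left(o{\left(K{\left(11 \right)} \right)} + 32223\right) \left(b{\left(70,50 \right)} - 46718\right) = \left(\frac{-295 + 7 \left(4 + 11\right)}{-42 + \left(4 + 11\right)} + 32223\right) \left(\left(-109\right) 70 - 46718\right) = \left(\frac{-295 + 7 \cdot 15}{-42 + 15} + 32223\right) \left(-7630 - 46718\right) = \left(\frac{-295 + 105}{-27} + 32223\right) \left(-54348\right) = \left(\left(- \frac{1}{27}\right) \left(-190\right) + 32223\right) \left(-54348\right) = \left(\frac{190}{27} + 32223\right) \left(-54348\right) = \frac{870211}{27} \left(-54348\right) = - \frac{15764742476}{9}$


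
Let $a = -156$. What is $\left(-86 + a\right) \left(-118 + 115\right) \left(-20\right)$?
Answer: $-14520$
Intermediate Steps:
$\left(-86 + a\right) \left(-118 + 115\right) \left(-20\right) = \left(-86 - 156\right) \left(-118 + 115\right) \left(-20\right) = \left(-242\right) \left(-3\right) \left(-20\right) = 726 \left(-20\right) = -14520$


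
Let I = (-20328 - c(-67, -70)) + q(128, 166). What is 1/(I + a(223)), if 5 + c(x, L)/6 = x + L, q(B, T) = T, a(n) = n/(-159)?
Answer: -159/3070513 ≈ -5.1783e-5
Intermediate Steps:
a(n) = -n/159 (a(n) = n*(-1/159) = -n/159)
c(x, L) = -30 + 6*L + 6*x (c(x, L) = -30 + 6*(x + L) = -30 + 6*(L + x) = -30 + (6*L + 6*x) = -30 + 6*L + 6*x)
I = -19310 (I = (-20328 - (-30 + 6*(-70) + 6*(-67))) + 166 = (-20328 - (-30 - 420 - 402)) + 166 = (-20328 - 1*(-852)) + 166 = (-20328 + 852) + 166 = -19476 + 166 = -19310)
1/(I + a(223)) = 1/(-19310 - 1/159*223) = 1/(-19310 - 223/159) = 1/(-3070513/159) = -159/3070513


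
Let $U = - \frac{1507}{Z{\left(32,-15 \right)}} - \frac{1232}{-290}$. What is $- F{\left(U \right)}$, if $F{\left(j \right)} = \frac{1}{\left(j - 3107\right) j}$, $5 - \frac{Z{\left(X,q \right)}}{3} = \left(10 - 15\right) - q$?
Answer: $\frac{189225}{59489332694} \approx 3.1808 \cdot 10^{-6}$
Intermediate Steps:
$Z{\left(X,q \right)} = 30 + 3 q$ ($Z{\left(X,q \right)} = 15 - 3 \left(\left(10 - 15\right) - q\right) = 15 - 3 \left(-5 - q\right) = 15 + \left(15 + 3 q\right) = 30 + 3 q$)
$U = \frac{45551}{435}$ ($U = - \frac{1507}{30 + 3 \left(-15\right)} - \frac{1232}{-290} = - \frac{1507}{30 - 45} - - \frac{616}{145} = - \frac{1507}{-15} + \frac{616}{145} = \left(-1507\right) \left(- \frac{1}{15}\right) + \frac{616}{145} = \frac{1507}{15} + \frac{616}{145} = \frac{45551}{435} \approx 104.71$)
$F{\left(j \right)} = \frac{1}{j \left(-3107 + j\right)}$ ($F{\left(j \right)} = \frac{1}{\left(-3107 + j\right) j} = \frac{1}{j \left(-3107 + j\right)}$)
$- F{\left(U \right)} = - \frac{1}{\frac{45551}{435} \left(-3107 + \frac{45551}{435}\right)} = - \frac{435}{45551 \left(- \frac{1305994}{435}\right)} = - \frac{435 \left(-435\right)}{45551 \cdot 1305994} = \left(-1\right) \left(- \frac{189225}{59489332694}\right) = \frac{189225}{59489332694}$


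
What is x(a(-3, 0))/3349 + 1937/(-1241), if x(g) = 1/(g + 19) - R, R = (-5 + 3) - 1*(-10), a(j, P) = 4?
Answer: -8789906/5622971 ≈ -1.5632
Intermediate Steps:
R = 8 (R = -2 + 10 = 8)
x(g) = -8 + 1/(19 + g) (x(g) = 1/(g + 19) - 1*8 = 1/(19 + g) - 8 = -8 + 1/(19 + g))
x(a(-3, 0))/3349 + 1937/(-1241) = ((-151 - 8*4)/(19 + 4))/3349 + 1937/(-1241) = ((-151 - 32)/23)*(1/3349) + 1937*(-1/1241) = ((1/23)*(-183))*(1/3349) - 1937/1241 = -183/23*1/3349 - 1937/1241 = -183/77027 - 1937/1241 = -8789906/5622971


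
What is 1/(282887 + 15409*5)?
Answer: 1/359932 ≈ 2.7783e-6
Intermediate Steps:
1/(282887 + 15409*5) = 1/(282887 + 77045) = 1/359932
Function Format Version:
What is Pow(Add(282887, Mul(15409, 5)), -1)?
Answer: Rational(1, 359932) ≈ 2.7783e-6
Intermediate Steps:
Pow(Add(282887, Mul(15409, 5)), -1) = Pow(Add(282887, 77045), -1) = Pow(359932, -1) = Rational(1, 359932)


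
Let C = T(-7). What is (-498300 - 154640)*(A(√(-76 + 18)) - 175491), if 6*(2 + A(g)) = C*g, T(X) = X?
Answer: 114586399420 + 2285290*I*√58/3 ≈ 1.1459e+11 + 5.8014e+6*I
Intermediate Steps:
C = -7
A(g) = -2 - 7*g/6 (A(g) = -2 + (-7*g)/6 = -2 - 7*g/6)
(-498300 - 154640)*(A(√(-76 + 18)) - 175491) = (-498300 - 154640)*((-2 - 7*√(-76 + 18)/6) - 175491) = -652940*((-2 - 7*I*√58/6) - 175491) = -652940*(-175493 - 7*I*√58/6) = 114586399420 + 2285290*I*√58/3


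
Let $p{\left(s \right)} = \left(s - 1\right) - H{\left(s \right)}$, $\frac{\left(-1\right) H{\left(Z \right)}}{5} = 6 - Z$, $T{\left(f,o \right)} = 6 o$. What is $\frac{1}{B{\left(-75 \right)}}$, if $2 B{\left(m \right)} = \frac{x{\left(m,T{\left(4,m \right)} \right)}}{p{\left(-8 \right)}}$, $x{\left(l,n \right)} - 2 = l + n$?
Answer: $- \frac{122}{523} \approx -0.23327$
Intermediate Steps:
$H{\left(Z \right)} = -30 + 5 Z$ ($H{\left(Z \right)} = - 5 \left(6 - Z\right) = -30 + 5 Z$)
$p{\left(s \right)} = 29 - 4 s$ ($p{\left(s \right)} = \left(s - 1\right) - \left(-30 + 5 s\right) = \left(-1 + s\right) - \left(-30 + 5 s\right) = 29 - 4 s$)
$x{\left(l,n \right)} = 2 + l + n$ ($x{\left(l,n \right)} = 2 + \left(l + n\right) = 2 + l + n$)
$B{\left(m \right)} = \frac{1}{61} + \frac{7 m}{122}$ ($B{\left(m \right)} = \frac{\left(2 + m + 6 m\right) \frac{1}{29 - -32}}{2} = \frac{\left(2 + 7 m\right) \frac{1}{29 + 32}}{2} = \frac{\left(2 + 7 m\right) \frac{1}{61}}{2} = \frac{\frac{2}{61} + \frac{7 m}{61}}{2} = \frac{1}{61} + \frac{7 m}{122}$)
$\frac{1}{B{\left(-75 \right)}} = \frac{1}{\frac{1}{61} + \frac{7}{122} \left(-75\right)} = \frac{1}{\frac{1}{61} - \frac{525}{122}} = \frac{1}{- \frac{523}{122}} = - \frac{122}{523}$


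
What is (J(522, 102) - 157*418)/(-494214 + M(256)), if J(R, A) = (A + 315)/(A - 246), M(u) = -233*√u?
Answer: 3150187/23901216 ≈ 0.13180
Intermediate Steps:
J(R, A) = (315 + A)/(-246 + A)
(J(522, 102) - 157*418)/(-494214 + M(256)) = ((315 + 102)/(-246 + 102) - 157*418)/(-494214 - 233*√256) = (417/(-144) - 65626)/(-494214 - 233*16) = (-1/144*417 - 65626)/(-494214 - 3728) = (-139/48 - 65626)/(-497942) = -3150187/48*(-1/497942) = 3150187/23901216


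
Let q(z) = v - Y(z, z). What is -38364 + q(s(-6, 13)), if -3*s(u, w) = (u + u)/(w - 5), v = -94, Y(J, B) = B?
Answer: -76917/2 ≈ -38459.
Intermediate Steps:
s(u, w) = -2*u/(3*(-5 + w)) (s(u, w) = -(u + u)/(3*(w - 5)) = -2*u/(3*(-5 + w)))
q(z) = -94 - z
-38364 + q(s(-6, 13)) = -38364 + (-94 - (-2)*(-6)/(-15 + 3*13)) = -38364 + (-94 - (-2)*(-6)/(-15 + 39)) = -38364 + (-94 - (-2)*(-6)/24) = -38364 + (-94 - 1*½) = -38364 + (-94 - ½) = -38364 - 189/2 = -76917/2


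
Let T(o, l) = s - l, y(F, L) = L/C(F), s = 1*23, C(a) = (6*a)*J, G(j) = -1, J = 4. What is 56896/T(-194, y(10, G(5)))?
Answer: 13655040/5521 ≈ 2473.3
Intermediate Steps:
C(a) = 24*a (C(a) = (6*a)*4 = 24*a)
s = 23
y(F, L) = L/(24*F) (y(F, L) = L/((24*F)) = L*(1/(24*F)) = L/(24*F))
T(o, l) = 23 - l
56896/T(-194, y(10, G(5))) = 56896/(23 - (-1)/(24*10)) = 56896/(23 - 1*(-1/240)) = 56896/(23 + 1/240) = 56896/(5521/240) = 56896*(240/5521) = 13655040/5521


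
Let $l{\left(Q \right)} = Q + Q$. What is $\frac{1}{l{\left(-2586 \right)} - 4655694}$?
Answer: $- \frac{1}{4660866} \approx -2.1455 \cdot 10^{-7}$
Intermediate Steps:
$l{\left(Q \right)} = 2 Q$
$\frac{1}{l{\left(-2586 \right)} - 4655694} = \frac{1}{2 \left(-2586\right) - 4655694} = \frac{1}{-5172 - 4655694} = \frac{1}{-4660866} = - \frac{1}{4660866}$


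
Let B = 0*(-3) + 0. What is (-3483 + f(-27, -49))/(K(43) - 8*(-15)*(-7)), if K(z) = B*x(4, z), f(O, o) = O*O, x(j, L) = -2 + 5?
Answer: 459/140 ≈ 3.2786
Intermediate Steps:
B = 0 (B = 0 + 0 = 0)
x(j, L) = 3
f(O, o) = O²
K(z) = 0 (K(z) = 0*3 = 0)
(-3483 + f(-27, -49))/(K(43) - 8*(-15)*(-7)) = (-3483 + (-27)²)/(0 - 8*(-15)*(-7)) = (-3483 + 729)/(0 + 120*(-7)) = -2754/(0 - 840) = -2754/(-840) = -2754*(-1/840) = 459/140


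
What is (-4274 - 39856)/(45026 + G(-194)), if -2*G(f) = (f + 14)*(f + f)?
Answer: -22065/5053 ≈ -4.3667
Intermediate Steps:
G(f) = -f*(14 + f) (G(f) = -(f + 14)*(f + f)/2 = -(14 + f)*2*f/2 = -f*(14 + f))
(-4274 - 39856)/(45026 + G(-194)) = (-4274 - 39856)/(45026 - 1*(-194)*(14 - 194)) = -44130/(45026 - 1*(-194)*(-180)) = -44130/(45026 - 34920) = -44130/10106 = -44130*1/10106 = -22065/5053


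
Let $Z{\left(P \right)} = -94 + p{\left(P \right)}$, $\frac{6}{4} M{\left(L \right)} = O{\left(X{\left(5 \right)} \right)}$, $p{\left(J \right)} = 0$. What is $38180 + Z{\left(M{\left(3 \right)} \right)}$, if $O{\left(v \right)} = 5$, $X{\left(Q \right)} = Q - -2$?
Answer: $38086$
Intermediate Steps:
$X{\left(Q \right)} = 2 + Q$ ($X{\left(Q \right)} = Q + 2 = 2 + Q$)
$M{\left(L \right)} = \frac{10}{3}$ ($M{\left(L \right)} = \frac{2}{3} \cdot 5 = \frac{10}{3}$)
$Z{\left(P \right)} = -94$ ($Z{\left(P \right)} = -94 + 0 = -94$)
$38180 + Z{\left(M{\left(3 \right)} \right)} = 38180 - 94 = 38086$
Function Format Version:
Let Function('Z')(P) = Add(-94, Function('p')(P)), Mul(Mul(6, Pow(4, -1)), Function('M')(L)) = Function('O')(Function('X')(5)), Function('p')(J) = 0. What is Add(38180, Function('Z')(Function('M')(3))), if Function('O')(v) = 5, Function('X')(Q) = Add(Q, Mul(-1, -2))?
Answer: 38086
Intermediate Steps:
Function('X')(Q) = Add(2, Q) (Function('X')(Q) = Add(Q, 2) = Add(2, Q))
Function('M')(L) = Rational(10, 3) (Function('M')(L) = Mul(Rational(2, 3), 5) = Rational(10, 3))
Function('Z')(P) = -94 (Function('Z')(P) = Add(-94, 0) = -94)
Add(38180, Function('Z')(Function('M')(3))) = Add(38180, -94) = 38086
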